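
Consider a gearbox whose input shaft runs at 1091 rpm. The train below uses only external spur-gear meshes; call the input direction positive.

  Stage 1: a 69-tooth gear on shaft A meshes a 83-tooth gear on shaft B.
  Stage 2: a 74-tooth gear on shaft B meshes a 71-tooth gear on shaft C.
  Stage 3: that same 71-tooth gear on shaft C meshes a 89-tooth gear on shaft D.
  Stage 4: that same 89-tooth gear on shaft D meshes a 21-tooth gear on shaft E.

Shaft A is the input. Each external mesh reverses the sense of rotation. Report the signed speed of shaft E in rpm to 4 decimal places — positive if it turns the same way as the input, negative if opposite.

+3196.0103 rpm (same as input, |ω| = 3196.0103 rpm)

Stage 1 [69T→83T]: ω = 1091.0000×69/83 = 906.9759 rpm, dir flips to −; running = −906.9759
Stage 2 [74T→71T]: ω = 906.9759×74/71 = 945.2988 rpm, dir flips to +; running = +945.2988
Stage 3 [71T→89T]: ω = 945.2988×71/89 = 754.1148 rpm, dir flips to −; running = −754.1148
Stage 4 [89T→21T]: ω = 754.1148×89/21 = 3196.0103 rpm, dir flips to +; running = +3196.0103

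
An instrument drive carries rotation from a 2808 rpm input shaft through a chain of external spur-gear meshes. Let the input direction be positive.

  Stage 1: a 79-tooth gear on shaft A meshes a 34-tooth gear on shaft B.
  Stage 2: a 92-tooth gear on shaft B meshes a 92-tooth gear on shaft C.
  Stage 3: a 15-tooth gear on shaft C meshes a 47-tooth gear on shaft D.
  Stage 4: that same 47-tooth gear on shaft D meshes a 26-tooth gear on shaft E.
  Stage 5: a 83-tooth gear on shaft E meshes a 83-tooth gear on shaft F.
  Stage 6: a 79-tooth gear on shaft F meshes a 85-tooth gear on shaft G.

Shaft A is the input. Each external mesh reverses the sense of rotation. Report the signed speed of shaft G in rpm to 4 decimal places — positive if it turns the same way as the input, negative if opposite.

Stage 1 [79T→34T]: ω = 2808.0000×79/34 = 6524.4706 rpm, dir flips to −; running = −6524.4706
Stage 2 [92T→92T]: ω = 6524.4706×92/92 = 6524.4706 rpm, dir flips to +; running = +6524.4706
Stage 3 [15T→47T]: ω = 6524.4706×15/47 = 2082.2778 rpm, dir flips to −; running = −2082.2778
Stage 4 [47T→26T]: ω = 2082.2778×47/26 = 3764.1176 rpm, dir flips to +; running = +3764.1176
Stage 5 [83T→83T]: ω = 3764.1176×83/83 = 3764.1176 rpm, dir flips to −; running = −3764.1176
Stage 6 [79T→85T]: ω = 3764.1176×79/85 = 3498.4152 rpm, dir flips to +; running = +3498.4152

+3498.4152 rpm (same as input, |ω| = 3498.4152 rpm)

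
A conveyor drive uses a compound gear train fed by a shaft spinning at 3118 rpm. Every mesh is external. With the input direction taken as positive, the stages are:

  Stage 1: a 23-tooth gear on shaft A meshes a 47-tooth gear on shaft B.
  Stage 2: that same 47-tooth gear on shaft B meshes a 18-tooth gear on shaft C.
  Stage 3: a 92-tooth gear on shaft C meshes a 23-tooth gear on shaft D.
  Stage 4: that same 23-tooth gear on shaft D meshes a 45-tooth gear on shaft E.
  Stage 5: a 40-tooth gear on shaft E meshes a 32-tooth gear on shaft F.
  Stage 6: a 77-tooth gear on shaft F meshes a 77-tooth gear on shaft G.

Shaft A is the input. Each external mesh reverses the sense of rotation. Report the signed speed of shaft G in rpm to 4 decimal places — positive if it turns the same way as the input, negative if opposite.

+10181.6173 rpm (same as input, |ω| = 10181.6173 rpm)

Stage 1 [23T→47T]: ω = 3118.0000×23/47 = 1525.8298 rpm, dir flips to −; running = −1525.8298
Stage 2 [47T→18T]: ω = 1525.8298×47/18 = 3984.1111 rpm, dir flips to +; running = +3984.1111
Stage 3 [92T→23T]: ω = 3984.1111×92/23 = 15936.4444 rpm, dir flips to −; running = −15936.4444
Stage 4 [23T→45T]: ω = 15936.4444×23/45 = 8145.2938 rpm, dir flips to +; running = +8145.2938
Stage 5 [40T→32T]: ω = 8145.2938×40/32 = 10181.6173 rpm, dir flips to −; running = −10181.6173
Stage 6 [77T→77T]: ω = 10181.6173×77/77 = 10181.6173 rpm, dir flips to +; running = +10181.6173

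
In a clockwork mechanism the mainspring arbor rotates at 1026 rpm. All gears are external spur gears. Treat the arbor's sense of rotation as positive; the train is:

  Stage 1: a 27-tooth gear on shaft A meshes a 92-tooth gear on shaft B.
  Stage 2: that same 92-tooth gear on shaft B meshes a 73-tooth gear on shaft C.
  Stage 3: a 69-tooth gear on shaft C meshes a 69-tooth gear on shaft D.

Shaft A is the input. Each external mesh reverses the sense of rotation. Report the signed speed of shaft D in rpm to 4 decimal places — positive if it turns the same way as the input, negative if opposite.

-379.4795 rpm (opposite to input, |ω| = 379.4795 rpm)

Stage 1 [27T→92T]: ω = 1026.0000×27/92 = 301.1087 rpm, dir flips to −; running = −301.1087
Stage 2 [92T→73T]: ω = 301.1087×92/73 = 379.4795 rpm, dir flips to +; running = +379.4795
Stage 3 [69T→69T]: ω = 379.4795×69/69 = 379.4795 rpm, dir flips to −; running = −379.4795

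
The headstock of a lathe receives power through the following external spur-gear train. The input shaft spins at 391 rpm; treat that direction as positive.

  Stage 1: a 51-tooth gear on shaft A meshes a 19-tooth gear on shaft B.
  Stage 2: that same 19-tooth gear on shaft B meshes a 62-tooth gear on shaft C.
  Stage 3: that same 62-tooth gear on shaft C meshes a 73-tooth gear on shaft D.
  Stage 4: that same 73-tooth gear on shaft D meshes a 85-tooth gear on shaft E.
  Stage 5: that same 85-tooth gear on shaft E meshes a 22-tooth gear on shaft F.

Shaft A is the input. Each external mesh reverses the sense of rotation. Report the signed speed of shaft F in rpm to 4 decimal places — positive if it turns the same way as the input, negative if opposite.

Stage 1 [51T→19T]: ω = 391.0000×51/19 = 1049.5263 rpm, dir flips to −; running = −1049.5263
Stage 2 [19T→62T]: ω = 1049.5263×19/62 = 321.6290 rpm, dir flips to +; running = +321.6290
Stage 3 [62T→73T]: ω = 321.6290×62/73 = 273.1644 rpm, dir flips to −; running = −273.1644
Stage 4 [73T→85T]: ω = 273.1644×73/85 = 234.6000 rpm, dir flips to +; running = +234.6000
Stage 5 [85T→22T]: ω = 234.6000×85/22 = 906.4091 rpm, dir flips to −; running = −906.4091

-906.4091 rpm (opposite to input, |ω| = 906.4091 rpm)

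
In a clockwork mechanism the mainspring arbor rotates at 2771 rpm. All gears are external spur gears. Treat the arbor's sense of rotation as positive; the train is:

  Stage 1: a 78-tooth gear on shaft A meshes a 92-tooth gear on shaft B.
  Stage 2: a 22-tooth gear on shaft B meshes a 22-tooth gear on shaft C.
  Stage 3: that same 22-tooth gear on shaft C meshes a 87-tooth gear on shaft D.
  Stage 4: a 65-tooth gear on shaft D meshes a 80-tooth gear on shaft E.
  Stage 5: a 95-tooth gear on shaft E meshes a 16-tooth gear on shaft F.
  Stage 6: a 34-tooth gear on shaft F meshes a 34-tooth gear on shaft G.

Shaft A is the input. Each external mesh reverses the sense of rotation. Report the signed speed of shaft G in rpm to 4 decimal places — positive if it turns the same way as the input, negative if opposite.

Stage 1 [78T→92T]: ω = 2771.0000×78/92 = 2349.3261 rpm, dir flips to −; running = −2349.3261
Stage 2 [22T→22T]: ω = 2349.3261×22/22 = 2349.3261 rpm, dir flips to +; running = +2349.3261
Stage 3 [22T→87T]: ω = 2349.3261×22/87 = 594.0825 rpm, dir flips to −; running = −594.0825
Stage 4 [65T→80T]: ω = 594.0825×65/80 = 482.6920 rpm, dir flips to +; running = +482.6920
Stage 5 [95T→16T]: ω = 482.6920×95/16 = 2865.9837 rpm, dir flips to −; running = −2865.9837
Stage 6 [34T→34T]: ω = 2865.9837×34/34 = 2865.9837 rpm, dir flips to +; running = +2865.9837

+2865.9837 rpm (same as input, |ω| = 2865.9837 rpm)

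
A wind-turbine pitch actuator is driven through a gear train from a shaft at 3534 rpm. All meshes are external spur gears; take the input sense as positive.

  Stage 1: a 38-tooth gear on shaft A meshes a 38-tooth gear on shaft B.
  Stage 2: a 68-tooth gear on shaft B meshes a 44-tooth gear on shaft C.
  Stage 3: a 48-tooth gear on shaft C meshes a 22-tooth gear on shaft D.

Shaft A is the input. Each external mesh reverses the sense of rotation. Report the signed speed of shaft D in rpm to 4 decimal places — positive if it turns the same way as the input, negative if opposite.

Stage 1 [38T→38T]: ω = 3534.0000×38/38 = 3534.0000 rpm, dir flips to −; running = −3534.0000
Stage 2 [68T→44T]: ω = 3534.0000×68/44 = 5461.6364 rpm, dir flips to +; running = +5461.6364
Stage 3 [48T→22T]: ω = 5461.6364×48/22 = 11916.2975 rpm, dir flips to −; running = −11916.2975

-11916.2975 rpm (opposite to input, |ω| = 11916.2975 rpm)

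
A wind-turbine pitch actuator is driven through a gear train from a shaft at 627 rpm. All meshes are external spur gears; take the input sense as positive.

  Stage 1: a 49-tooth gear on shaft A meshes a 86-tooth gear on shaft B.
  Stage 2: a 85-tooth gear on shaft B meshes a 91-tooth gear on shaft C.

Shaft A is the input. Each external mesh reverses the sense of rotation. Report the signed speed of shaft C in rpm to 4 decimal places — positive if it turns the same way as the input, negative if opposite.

Stage 1 [49T→86T]: ω = 627.0000×49/86 = 357.2442 rpm, dir flips to −; running = −357.2442
Stage 2 [85T→91T]: ω = 357.2442×85/91 = 333.6896 rpm, dir flips to +; running = +333.6896

+333.6896 rpm (same as input, |ω| = 333.6896 rpm)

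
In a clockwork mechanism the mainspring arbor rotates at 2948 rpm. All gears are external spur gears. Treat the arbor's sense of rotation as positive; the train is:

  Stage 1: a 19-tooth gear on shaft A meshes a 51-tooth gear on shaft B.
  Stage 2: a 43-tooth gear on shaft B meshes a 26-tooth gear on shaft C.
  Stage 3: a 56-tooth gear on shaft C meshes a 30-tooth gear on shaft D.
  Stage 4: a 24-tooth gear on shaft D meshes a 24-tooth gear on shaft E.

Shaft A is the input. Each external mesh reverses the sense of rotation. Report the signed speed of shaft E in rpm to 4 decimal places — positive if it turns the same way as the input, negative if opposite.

+3390.5705 rpm (same as input, |ω| = 3390.5705 rpm)

Stage 1 [19T→51T]: ω = 2948.0000×19/51 = 1098.2745 rpm, dir flips to −; running = −1098.2745
Stage 2 [43T→26T]: ω = 1098.2745×43/26 = 1816.3771 rpm, dir flips to +; running = +1816.3771
Stage 3 [56T→30T]: ω = 1816.3771×56/30 = 3390.5705 rpm, dir flips to −; running = −3390.5705
Stage 4 [24T→24T]: ω = 3390.5705×24/24 = 3390.5705 rpm, dir flips to +; running = +3390.5705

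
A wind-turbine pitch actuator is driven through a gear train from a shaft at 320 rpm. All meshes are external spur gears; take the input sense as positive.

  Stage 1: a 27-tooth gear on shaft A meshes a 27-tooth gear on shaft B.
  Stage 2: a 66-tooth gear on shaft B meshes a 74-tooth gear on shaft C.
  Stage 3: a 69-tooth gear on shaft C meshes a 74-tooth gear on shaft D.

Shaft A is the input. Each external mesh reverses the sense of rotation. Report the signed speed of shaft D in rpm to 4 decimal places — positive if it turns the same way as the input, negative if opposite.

Stage 1 [27T→27T]: ω = 320.0000×27/27 = 320.0000 rpm, dir flips to −; running = −320.0000
Stage 2 [66T→74T]: ω = 320.0000×66/74 = 285.4054 rpm, dir flips to +; running = +285.4054
Stage 3 [69T→74T]: ω = 285.4054×69/74 = 266.1213 rpm, dir flips to −; running = −266.1213

-266.1213 rpm (opposite to input, |ω| = 266.1213 rpm)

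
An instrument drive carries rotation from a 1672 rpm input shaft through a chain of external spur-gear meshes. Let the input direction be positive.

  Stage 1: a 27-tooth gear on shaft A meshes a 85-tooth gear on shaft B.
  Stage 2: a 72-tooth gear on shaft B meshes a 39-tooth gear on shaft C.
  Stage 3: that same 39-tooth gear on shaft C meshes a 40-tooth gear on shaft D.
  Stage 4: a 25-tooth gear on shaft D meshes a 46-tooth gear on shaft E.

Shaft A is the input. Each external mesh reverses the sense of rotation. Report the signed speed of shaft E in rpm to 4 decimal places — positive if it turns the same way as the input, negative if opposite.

+519.5601 rpm (same as input, |ω| = 519.5601 rpm)

Stage 1 [27T→85T]: ω = 1672.0000×27/85 = 531.1059 rpm, dir flips to −; running = −531.1059
Stage 2 [72T→39T]: ω = 531.1059×72/39 = 980.5032 rpm, dir flips to +; running = +980.5032
Stage 3 [39T→40T]: ω = 980.5032×39/40 = 955.9906 rpm, dir flips to −; running = −955.9906
Stage 4 [25T→46T]: ω = 955.9906×25/46 = 519.5601 rpm, dir flips to +; running = +519.5601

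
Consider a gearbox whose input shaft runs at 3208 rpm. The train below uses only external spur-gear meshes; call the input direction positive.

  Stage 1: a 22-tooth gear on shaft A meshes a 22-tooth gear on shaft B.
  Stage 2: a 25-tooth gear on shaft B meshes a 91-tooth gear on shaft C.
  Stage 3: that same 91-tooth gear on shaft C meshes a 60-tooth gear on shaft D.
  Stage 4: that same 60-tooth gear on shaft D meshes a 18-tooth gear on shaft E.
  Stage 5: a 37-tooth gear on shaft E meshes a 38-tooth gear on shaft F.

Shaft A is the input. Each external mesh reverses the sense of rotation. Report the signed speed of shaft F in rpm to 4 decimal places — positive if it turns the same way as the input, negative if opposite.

Stage 1 [22T→22T]: ω = 3208.0000×22/22 = 3208.0000 rpm, dir flips to −; running = −3208.0000
Stage 2 [25T→91T]: ω = 3208.0000×25/91 = 881.3187 rpm, dir flips to +; running = +881.3187
Stage 3 [91T→60T]: ω = 881.3187×91/60 = 1336.6667 rpm, dir flips to −; running = −1336.6667
Stage 4 [60T→18T]: ω = 1336.6667×60/18 = 4455.5556 rpm, dir flips to +; running = +4455.5556
Stage 5 [37T→38T]: ω = 4455.5556×37/38 = 4338.3041 rpm, dir flips to −; running = −4338.3041

-4338.3041 rpm (opposite to input, |ω| = 4338.3041 rpm)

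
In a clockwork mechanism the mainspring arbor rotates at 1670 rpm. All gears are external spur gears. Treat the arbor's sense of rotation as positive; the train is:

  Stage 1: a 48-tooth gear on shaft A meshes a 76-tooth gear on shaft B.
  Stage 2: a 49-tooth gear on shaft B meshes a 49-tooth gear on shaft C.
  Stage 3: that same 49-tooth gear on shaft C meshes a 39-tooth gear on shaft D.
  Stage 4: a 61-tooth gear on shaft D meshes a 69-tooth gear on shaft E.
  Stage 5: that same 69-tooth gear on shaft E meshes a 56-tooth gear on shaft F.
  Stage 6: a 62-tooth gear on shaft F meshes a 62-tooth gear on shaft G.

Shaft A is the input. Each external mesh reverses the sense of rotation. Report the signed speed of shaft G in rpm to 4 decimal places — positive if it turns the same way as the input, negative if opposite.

Stage 1 [48T→76T]: ω = 1670.0000×48/76 = 1054.7368 rpm, dir flips to −; running = −1054.7368
Stage 2 [49T→49T]: ω = 1054.7368×49/49 = 1054.7368 rpm, dir flips to +; running = +1054.7368
Stage 3 [49T→39T]: ω = 1054.7368×49/39 = 1325.1822 rpm, dir flips to −; running = −1325.1822
Stage 4 [61T→69T]: ω = 1325.1822×61/69 = 1171.5379 rpm, dir flips to +; running = +1171.5379
Stage 5 [69T→56T]: ω = 1171.5379×69/56 = 1443.5020 rpm, dir flips to −; running = −1443.5020
Stage 6 [62T→62T]: ω = 1443.5020×62/62 = 1443.5020 rpm, dir flips to +; running = +1443.5020

+1443.5020 rpm (same as input, |ω| = 1443.5020 rpm)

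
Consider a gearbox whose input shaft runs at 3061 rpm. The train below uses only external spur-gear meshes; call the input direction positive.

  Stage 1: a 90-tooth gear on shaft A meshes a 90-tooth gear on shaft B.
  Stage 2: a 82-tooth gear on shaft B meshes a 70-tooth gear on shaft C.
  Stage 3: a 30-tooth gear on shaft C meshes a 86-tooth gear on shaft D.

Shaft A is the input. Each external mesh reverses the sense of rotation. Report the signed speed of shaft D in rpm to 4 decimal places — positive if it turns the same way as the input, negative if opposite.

Stage 1 [90T→90T]: ω = 3061.0000×90/90 = 3061.0000 rpm, dir flips to −; running = −3061.0000
Stage 2 [82T→70T]: ω = 3061.0000×82/70 = 3585.7429 rpm, dir flips to +; running = +3585.7429
Stage 3 [30T→86T]: ω = 3585.7429×30/86 = 1250.8405 rpm, dir flips to −; running = −1250.8405

-1250.8405 rpm (opposite to input, |ω| = 1250.8405 rpm)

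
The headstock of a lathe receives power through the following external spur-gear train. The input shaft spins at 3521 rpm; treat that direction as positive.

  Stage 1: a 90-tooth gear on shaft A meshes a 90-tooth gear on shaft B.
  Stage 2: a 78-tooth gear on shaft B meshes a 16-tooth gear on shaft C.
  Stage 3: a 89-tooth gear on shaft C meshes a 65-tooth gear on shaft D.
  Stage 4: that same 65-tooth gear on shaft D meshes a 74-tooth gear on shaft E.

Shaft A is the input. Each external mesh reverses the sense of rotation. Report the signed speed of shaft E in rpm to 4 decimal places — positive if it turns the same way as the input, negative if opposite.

+20644.2416 rpm (same as input, |ω| = 20644.2416 rpm)

Stage 1 [90T→90T]: ω = 3521.0000×90/90 = 3521.0000 rpm, dir flips to −; running = −3521.0000
Stage 2 [78T→16T]: ω = 3521.0000×78/16 = 17164.8750 rpm, dir flips to +; running = +17164.8750
Stage 3 [89T→65T]: ω = 17164.8750×89/65 = 23502.6750 rpm, dir flips to −; running = −23502.6750
Stage 4 [65T→74T]: ω = 23502.6750×65/74 = 20644.2416 rpm, dir flips to +; running = +20644.2416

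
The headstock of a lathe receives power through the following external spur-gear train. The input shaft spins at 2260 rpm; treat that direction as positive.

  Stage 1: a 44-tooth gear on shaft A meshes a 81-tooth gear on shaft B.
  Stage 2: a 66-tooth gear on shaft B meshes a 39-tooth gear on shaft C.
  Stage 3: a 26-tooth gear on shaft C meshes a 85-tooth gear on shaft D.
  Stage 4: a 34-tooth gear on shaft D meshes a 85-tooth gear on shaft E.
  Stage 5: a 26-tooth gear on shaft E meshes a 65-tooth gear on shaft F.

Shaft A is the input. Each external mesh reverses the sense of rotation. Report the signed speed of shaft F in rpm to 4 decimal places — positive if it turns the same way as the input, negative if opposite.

Stage 1 [44T→81T]: ω = 2260.0000×44/81 = 1227.6543 rpm, dir flips to −; running = −1227.6543
Stage 2 [66T→39T]: ω = 1227.6543×66/39 = 2077.5689 rpm, dir flips to +; running = +2077.5689
Stage 3 [26T→85T]: ω = 2077.5689×26/85 = 635.4916 rpm, dir flips to −; running = −635.4916
Stage 4 [34T→85T]: ω = 635.4916×34/85 = 254.1967 rpm, dir flips to +; running = +254.1967
Stage 5 [26T→65T]: ω = 254.1967×26/65 = 101.6787 rpm, dir flips to −; running = −101.6787

-101.6787 rpm (opposite to input, |ω| = 101.6787 rpm)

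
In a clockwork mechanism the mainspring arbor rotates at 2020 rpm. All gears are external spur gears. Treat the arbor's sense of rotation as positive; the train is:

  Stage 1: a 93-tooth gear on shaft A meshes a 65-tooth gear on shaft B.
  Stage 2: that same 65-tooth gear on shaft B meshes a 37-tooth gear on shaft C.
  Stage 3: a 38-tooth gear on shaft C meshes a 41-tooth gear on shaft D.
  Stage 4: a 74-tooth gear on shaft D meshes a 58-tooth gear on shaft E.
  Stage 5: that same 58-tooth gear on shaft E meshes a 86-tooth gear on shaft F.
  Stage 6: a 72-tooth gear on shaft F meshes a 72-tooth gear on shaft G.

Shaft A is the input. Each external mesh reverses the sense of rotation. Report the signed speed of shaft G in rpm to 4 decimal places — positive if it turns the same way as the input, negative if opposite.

+4049.1662 rpm (same as input, |ω| = 4049.1662 rpm)

Stage 1 [93T→65T]: ω = 2020.0000×93/65 = 2890.1538 rpm, dir flips to −; running = −2890.1538
Stage 2 [65T→37T]: ω = 2890.1538×65/37 = 5077.2973 rpm, dir flips to +; running = +5077.2973
Stage 3 [38T→41T]: ω = 5077.2973×38/41 = 4705.7877 rpm, dir flips to −; running = −4705.7877
Stage 4 [74T→58T]: ω = 4705.7877×74/58 = 6003.9361 rpm, dir flips to +; running = +6003.9361
Stage 5 [58T→86T]: ω = 6003.9361×58/86 = 4049.1662 rpm, dir flips to −; running = −4049.1662
Stage 6 [72T→72T]: ω = 4049.1662×72/72 = 4049.1662 rpm, dir flips to +; running = +4049.1662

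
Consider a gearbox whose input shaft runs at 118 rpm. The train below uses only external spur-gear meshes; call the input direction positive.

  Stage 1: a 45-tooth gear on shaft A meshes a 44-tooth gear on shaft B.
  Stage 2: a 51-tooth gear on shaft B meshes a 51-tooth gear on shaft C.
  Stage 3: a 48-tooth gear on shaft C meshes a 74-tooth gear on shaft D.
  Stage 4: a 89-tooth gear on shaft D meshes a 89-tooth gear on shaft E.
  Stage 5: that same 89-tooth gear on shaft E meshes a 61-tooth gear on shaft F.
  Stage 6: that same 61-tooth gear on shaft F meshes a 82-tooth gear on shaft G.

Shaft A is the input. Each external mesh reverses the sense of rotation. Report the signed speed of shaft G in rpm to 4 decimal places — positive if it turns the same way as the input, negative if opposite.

+84.9625 rpm (same as input, |ω| = 84.9625 rpm)

Stage 1 [45T→44T]: ω = 118.0000×45/44 = 120.6818 rpm, dir flips to −; running = −120.6818
Stage 2 [51T→51T]: ω = 120.6818×51/51 = 120.6818 rpm, dir flips to +; running = +120.6818
Stage 3 [48T→74T]: ω = 120.6818×48/74 = 78.2801 rpm, dir flips to −; running = −78.2801
Stage 4 [89T→89T]: ω = 78.2801×89/89 = 78.2801 rpm, dir flips to +; running = +78.2801
Stage 5 [89T→61T]: ω = 78.2801×89/61 = 114.2119 rpm, dir flips to −; running = −114.2119
Stage 6 [61T→82T]: ω = 114.2119×61/82 = 84.9625 rpm, dir flips to +; running = +84.9625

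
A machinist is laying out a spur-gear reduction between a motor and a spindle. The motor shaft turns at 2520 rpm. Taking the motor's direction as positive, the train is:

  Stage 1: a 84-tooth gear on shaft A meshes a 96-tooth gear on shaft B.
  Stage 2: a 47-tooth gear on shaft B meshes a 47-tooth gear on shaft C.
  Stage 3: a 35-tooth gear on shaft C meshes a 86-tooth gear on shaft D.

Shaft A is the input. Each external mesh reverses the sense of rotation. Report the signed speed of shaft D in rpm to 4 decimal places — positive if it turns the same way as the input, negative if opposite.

-897.3837 rpm (opposite to input, |ω| = 897.3837 rpm)

Stage 1 [84T→96T]: ω = 2520.0000×84/96 = 2205.0000 rpm, dir flips to −; running = −2205.0000
Stage 2 [47T→47T]: ω = 2205.0000×47/47 = 2205.0000 rpm, dir flips to +; running = +2205.0000
Stage 3 [35T→86T]: ω = 2205.0000×35/86 = 897.3837 rpm, dir flips to −; running = −897.3837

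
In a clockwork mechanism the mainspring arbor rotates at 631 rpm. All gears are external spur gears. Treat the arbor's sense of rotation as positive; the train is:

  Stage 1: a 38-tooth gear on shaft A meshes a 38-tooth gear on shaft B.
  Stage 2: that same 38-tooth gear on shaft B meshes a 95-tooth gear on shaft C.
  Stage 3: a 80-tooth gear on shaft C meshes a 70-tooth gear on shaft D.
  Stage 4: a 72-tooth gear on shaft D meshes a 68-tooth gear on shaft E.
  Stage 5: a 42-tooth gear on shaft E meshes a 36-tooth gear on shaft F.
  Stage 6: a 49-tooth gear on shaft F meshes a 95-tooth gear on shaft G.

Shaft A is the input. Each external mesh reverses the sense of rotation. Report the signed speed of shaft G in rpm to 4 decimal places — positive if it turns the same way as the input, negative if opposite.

Stage 1 [38T→38T]: ω = 631.0000×38/38 = 631.0000 rpm, dir flips to −; running = −631.0000
Stage 2 [38T→95T]: ω = 631.0000×38/95 = 252.4000 rpm, dir flips to +; running = +252.4000
Stage 3 [80T→70T]: ω = 252.4000×80/70 = 288.4571 rpm, dir flips to −; running = −288.4571
Stage 4 [72T→68T]: ω = 288.4571×72/68 = 305.4252 rpm, dir flips to +; running = +305.4252
Stage 5 [42T→36T]: ω = 305.4252×42/36 = 356.3294 rpm, dir flips to −; running = −356.3294
Stage 6 [49T→95T]: ω = 356.3294×49/95 = 183.7910 rpm, dir flips to +; running = +183.7910

+183.7910 rpm (same as input, |ω| = 183.7910 rpm)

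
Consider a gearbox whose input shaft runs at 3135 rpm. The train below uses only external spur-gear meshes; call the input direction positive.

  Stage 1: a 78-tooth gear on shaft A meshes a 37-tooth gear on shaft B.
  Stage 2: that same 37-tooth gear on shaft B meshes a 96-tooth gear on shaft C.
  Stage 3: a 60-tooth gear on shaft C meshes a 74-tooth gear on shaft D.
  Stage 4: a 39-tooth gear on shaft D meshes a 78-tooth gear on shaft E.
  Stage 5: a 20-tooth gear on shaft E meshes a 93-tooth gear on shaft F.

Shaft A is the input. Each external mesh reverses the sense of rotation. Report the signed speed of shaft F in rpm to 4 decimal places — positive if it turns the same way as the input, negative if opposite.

-222.0739 rpm (opposite to input, |ω| = 222.0739 rpm)

Stage 1 [78T→37T]: ω = 3135.0000×78/37 = 6608.9189 rpm, dir flips to −; running = −6608.9189
Stage 2 [37T→96T]: ω = 6608.9189×37/96 = 2547.1875 rpm, dir flips to +; running = +2547.1875
Stage 3 [60T→74T]: ω = 2547.1875×60/74 = 2065.2872 rpm, dir flips to −; running = −2065.2872
Stage 4 [39T→78T]: ω = 2065.2872×39/78 = 1032.6436 rpm, dir flips to +; running = +1032.6436
Stage 5 [20T→93T]: ω = 1032.6436×20/93 = 222.0739 rpm, dir flips to −; running = −222.0739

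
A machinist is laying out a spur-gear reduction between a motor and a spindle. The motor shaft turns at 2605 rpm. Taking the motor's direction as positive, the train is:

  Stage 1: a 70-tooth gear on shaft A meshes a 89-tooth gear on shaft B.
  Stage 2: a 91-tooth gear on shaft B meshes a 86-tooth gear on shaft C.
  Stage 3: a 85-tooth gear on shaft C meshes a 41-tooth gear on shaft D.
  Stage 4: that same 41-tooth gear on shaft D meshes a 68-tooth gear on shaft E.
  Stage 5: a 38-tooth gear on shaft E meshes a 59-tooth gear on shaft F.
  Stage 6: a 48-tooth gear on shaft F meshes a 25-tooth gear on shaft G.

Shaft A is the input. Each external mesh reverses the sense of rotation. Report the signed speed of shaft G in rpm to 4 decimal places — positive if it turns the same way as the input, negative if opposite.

Stage 1 [70T→89T]: ω = 2605.0000×70/89 = 2048.8764 rpm, dir flips to −; running = −2048.8764
Stage 2 [91T→86T]: ω = 2048.8764×91/86 = 2167.9971 rpm, dir flips to +; running = +2167.9971
Stage 3 [85T→41T]: ω = 2167.9971×85/41 = 4494.6282 rpm, dir flips to −; running = −4494.6282
Stage 4 [41T→68T]: ω = 4494.6282×41/68 = 2709.9964 rpm, dir flips to +; running = +2709.9964
Stage 5 [38T→59T]: ω = 2709.9964×38/59 = 1745.4214 rpm, dir flips to −; running = −1745.4214
Stage 6 [48T→25T]: ω = 1745.4214×48/25 = 3351.2091 rpm, dir flips to +; running = +3351.2091

+3351.2091 rpm (same as input, |ω| = 3351.2091 rpm)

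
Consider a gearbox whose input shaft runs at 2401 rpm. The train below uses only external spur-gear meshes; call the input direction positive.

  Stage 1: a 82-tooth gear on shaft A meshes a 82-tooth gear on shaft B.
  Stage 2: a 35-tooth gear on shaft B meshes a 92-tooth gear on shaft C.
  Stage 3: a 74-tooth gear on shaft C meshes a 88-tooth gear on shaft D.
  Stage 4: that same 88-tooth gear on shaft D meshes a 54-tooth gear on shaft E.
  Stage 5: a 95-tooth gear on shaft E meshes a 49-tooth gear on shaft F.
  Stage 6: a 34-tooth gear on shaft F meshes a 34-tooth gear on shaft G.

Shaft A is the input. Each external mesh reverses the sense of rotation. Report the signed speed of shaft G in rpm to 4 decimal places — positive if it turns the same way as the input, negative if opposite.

Stage 1 [82T→82T]: ω = 2401.0000×82/82 = 2401.0000 rpm, dir flips to −; running = −2401.0000
Stage 2 [35T→92T]: ω = 2401.0000×35/92 = 913.4239 rpm, dir flips to +; running = +913.4239
Stage 3 [74T→88T]: ω = 913.4239×74/88 = 768.1065 rpm, dir flips to −; running = −768.1065
Stage 4 [88T→54T]: ω = 768.1065×88/54 = 1251.7291 rpm, dir flips to +; running = +1251.7291
Stage 5 [95T→49T]: ω = 1251.7291×95/49 = 2426.8217 rpm, dir flips to −; running = −2426.8217
Stage 6 [34T→34T]: ω = 2426.8217×34/34 = 2426.8217 rpm, dir flips to +; running = +2426.8217

+2426.8217 rpm (same as input, |ω| = 2426.8217 rpm)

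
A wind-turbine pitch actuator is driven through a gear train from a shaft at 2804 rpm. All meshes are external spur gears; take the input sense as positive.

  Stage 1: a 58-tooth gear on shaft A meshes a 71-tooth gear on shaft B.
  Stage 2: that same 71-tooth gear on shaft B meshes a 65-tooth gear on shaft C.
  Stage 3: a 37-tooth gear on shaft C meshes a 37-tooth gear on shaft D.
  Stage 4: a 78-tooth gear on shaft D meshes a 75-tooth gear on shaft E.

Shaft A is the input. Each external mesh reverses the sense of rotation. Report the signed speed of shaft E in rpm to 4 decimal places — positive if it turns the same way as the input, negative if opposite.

+2602.1120 rpm (same as input, |ω| = 2602.1120 rpm)

Stage 1 [58T→71T]: ω = 2804.0000×58/71 = 2290.5915 rpm, dir flips to −; running = −2290.5915
Stage 2 [71T→65T]: ω = 2290.5915×71/65 = 2502.0308 rpm, dir flips to +; running = +2502.0308
Stage 3 [37T→37T]: ω = 2502.0308×37/37 = 2502.0308 rpm, dir flips to −; running = −2502.0308
Stage 4 [78T→75T]: ω = 2502.0308×78/75 = 2602.1120 rpm, dir flips to +; running = +2602.1120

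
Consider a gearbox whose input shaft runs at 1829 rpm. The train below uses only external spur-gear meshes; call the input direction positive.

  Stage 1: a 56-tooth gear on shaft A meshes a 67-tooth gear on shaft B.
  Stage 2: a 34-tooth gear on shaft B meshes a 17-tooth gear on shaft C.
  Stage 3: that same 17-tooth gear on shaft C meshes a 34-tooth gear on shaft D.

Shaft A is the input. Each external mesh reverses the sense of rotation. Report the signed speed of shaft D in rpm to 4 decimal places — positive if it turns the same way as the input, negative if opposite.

Stage 1 [56T→67T]: ω = 1829.0000×56/67 = 1528.7164 rpm, dir flips to −; running = −1528.7164
Stage 2 [34T→17T]: ω = 1528.7164×34/17 = 3057.4328 rpm, dir flips to +; running = +3057.4328
Stage 3 [17T→34T]: ω = 3057.4328×17/34 = 1528.7164 rpm, dir flips to −; running = −1528.7164

-1528.7164 rpm (opposite to input, |ω| = 1528.7164 rpm)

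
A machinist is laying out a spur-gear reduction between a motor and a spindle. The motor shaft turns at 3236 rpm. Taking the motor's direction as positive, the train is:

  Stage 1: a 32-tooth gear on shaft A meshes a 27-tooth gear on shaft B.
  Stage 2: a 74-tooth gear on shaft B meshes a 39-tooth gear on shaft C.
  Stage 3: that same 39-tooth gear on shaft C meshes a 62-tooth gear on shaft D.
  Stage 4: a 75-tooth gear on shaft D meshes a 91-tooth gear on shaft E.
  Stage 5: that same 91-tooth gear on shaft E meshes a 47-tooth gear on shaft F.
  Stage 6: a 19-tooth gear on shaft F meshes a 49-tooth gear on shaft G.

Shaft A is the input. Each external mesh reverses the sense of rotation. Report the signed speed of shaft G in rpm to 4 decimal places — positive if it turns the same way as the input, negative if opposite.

Stage 1 [32T→27T]: ω = 3236.0000×32/27 = 3835.2593 rpm, dir flips to −; running = −3835.2593
Stage 2 [74T→39T]: ω = 3835.2593×74/39 = 7277.1586 rpm, dir flips to +; running = +7277.1586
Stage 3 [39T→62T]: ω = 7277.1586×39/62 = 4577.5675 rpm, dir flips to −; running = −4577.5675
Stage 4 [75T→91T]: ω = 4577.5675×75/91 = 3772.7205 rpm, dir flips to +; running = +3772.7205
Stage 5 [91T→47T]: ω = 3772.7205×91/47 = 7304.6290 rpm, dir flips to −; running = −7304.6290
Stage 6 [19T→49T]: ω = 7304.6290×19/49 = 2832.4072 rpm, dir flips to +; running = +2832.4072

+2832.4072 rpm (same as input, |ω| = 2832.4072 rpm)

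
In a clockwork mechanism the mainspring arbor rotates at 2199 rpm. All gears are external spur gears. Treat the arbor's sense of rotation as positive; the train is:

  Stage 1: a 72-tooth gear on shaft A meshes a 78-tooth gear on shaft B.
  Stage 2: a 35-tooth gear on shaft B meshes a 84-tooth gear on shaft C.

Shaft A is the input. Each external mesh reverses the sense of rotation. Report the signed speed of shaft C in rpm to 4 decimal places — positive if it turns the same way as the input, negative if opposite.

Stage 1 [72T→78T]: ω = 2199.0000×72/78 = 2029.8462 rpm, dir flips to −; running = −2029.8462
Stage 2 [35T→84T]: ω = 2029.8462×35/84 = 845.7692 rpm, dir flips to +; running = +845.7692

+845.7692 rpm (same as input, |ω| = 845.7692 rpm)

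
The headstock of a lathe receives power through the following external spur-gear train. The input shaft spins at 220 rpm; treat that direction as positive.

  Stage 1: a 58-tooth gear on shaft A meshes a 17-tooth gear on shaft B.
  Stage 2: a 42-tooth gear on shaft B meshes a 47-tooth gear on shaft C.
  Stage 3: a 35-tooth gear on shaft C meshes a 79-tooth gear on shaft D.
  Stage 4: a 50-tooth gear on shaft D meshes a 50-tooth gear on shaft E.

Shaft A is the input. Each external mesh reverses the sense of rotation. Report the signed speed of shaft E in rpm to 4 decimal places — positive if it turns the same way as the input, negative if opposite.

+297.1626 rpm (same as input, |ω| = 297.1626 rpm)

Stage 1 [58T→17T]: ω = 220.0000×58/17 = 750.5882 rpm, dir flips to −; running = −750.5882
Stage 2 [42T→47T]: ω = 750.5882×42/47 = 670.7384 rpm, dir flips to +; running = +670.7384
Stage 3 [35T→79T]: ω = 670.7384×35/79 = 297.1626 rpm, dir flips to −; running = −297.1626
Stage 4 [50T→50T]: ω = 297.1626×50/50 = 297.1626 rpm, dir flips to +; running = +297.1626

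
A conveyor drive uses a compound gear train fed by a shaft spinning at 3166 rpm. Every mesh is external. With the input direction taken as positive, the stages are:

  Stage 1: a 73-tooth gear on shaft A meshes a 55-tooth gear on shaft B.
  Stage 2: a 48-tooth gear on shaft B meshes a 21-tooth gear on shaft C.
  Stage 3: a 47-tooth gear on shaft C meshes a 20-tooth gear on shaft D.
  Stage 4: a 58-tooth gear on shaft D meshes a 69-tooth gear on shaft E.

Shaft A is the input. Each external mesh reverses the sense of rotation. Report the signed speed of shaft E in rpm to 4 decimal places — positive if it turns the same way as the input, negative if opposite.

Stage 1 [73T→55T]: ω = 3166.0000×73/55 = 4202.1455 rpm, dir flips to −; running = −4202.1455
Stage 2 [48T→21T]: ω = 4202.1455×48/21 = 9604.9039 rpm, dir flips to +; running = +9604.9039
Stage 3 [47T→20T]: ω = 9604.9039×47/20 = 22571.5242 rpm, dir flips to −; running = −22571.5242
Stage 4 [58T→69T]: ω = 22571.5242×58/69 = 18973.1652 rpm, dir flips to +; running = +18973.1652

+18973.1652 rpm (same as input, |ω| = 18973.1652 rpm)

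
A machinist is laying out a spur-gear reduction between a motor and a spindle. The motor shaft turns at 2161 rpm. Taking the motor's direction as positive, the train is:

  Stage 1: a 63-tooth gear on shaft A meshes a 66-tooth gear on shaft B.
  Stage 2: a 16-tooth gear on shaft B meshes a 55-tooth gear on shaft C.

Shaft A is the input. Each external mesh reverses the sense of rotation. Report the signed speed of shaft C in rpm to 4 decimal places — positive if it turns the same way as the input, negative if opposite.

+600.0793 rpm (same as input, |ω| = 600.0793 rpm)

Stage 1 [63T→66T]: ω = 2161.0000×63/66 = 2062.7727 rpm, dir flips to −; running = −2062.7727
Stage 2 [16T→55T]: ω = 2062.7727×16/55 = 600.0793 rpm, dir flips to +; running = +600.0793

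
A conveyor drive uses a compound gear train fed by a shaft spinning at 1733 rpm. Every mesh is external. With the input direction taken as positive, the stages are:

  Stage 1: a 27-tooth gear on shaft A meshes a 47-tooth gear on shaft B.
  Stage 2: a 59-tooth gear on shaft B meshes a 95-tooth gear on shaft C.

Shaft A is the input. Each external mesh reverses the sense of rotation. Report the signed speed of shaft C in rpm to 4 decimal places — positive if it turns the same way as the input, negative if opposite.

Stage 1 [27T→47T]: ω = 1733.0000×27/47 = 995.5532 rpm, dir flips to −; running = −995.5532
Stage 2 [59T→95T]: ω = 995.5532×59/95 = 618.2909 rpm, dir flips to +; running = +618.2909

+618.2909 rpm (same as input, |ω| = 618.2909 rpm)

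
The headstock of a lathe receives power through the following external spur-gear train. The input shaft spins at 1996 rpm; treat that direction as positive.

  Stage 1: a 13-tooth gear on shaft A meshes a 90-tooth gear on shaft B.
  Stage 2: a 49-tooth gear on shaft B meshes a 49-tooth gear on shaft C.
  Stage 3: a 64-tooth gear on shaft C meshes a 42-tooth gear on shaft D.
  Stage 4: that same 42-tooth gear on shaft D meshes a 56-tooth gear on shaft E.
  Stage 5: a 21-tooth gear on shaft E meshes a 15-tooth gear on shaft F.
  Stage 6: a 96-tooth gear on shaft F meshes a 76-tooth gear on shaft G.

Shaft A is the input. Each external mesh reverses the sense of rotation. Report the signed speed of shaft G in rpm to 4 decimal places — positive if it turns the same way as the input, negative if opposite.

+582.6919 rpm (same as input, |ω| = 582.6919 rpm)

Stage 1 [13T→90T]: ω = 1996.0000×13/90 = 288.3111 rpm, dir flips to −; running = −288.3111
Stage 2 [49T→49T]: ω = 288.3111×49/49 = 288.3111 rpm, dir flips to +; running = +288.3111
Stage 3 [64T→42T]: ω = 288.3111×64/42 = 439.3312 rpm, dir flips to −; running = −439.3312
Stage 4 [42T→56T]: ω = 439.3312×42/56 = 329.4984 rpm, dir flips to +; running = +329.4984
Stage 5 [21T→15T]: ω = 329.4984×21/15 = 461.2978 rpm, dir flips to −; running = −461.2978
Stage 6 [96T→76T]: ω = 461.2978×96/76 = 582.6919 rpm, dir flips to +; running = +582.6919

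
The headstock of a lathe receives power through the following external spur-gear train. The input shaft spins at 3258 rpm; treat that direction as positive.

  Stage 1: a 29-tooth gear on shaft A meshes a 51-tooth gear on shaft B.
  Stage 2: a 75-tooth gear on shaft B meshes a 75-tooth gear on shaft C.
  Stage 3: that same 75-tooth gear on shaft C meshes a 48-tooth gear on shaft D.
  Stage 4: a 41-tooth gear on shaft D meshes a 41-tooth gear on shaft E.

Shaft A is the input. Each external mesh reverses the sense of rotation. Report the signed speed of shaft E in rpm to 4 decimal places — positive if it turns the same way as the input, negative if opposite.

+2894.6691 rpm (same as input, |ω| = 2894.6691 rpm)

Stage 1 [29T→51T]: ω = 3258.0000×29/51 = 1852.5882 rpm, dir flips to −; running = −1852.5882
Stage 2 [75T→75T]: ω = 1852.5882×75/75 = 1852.5882 rpm, dir flips to +; running = +1852.5882
Stage 3 [75T→48T]: ω = 1852.5882×75/48 = 2894.6691 rpm, dir flips to −; running = −2894.6691
Stage 4 [41T→41T]: ω = 2894.6691×41/41 = 2894.6691 rpm, dir flips to +; running = +2894.6691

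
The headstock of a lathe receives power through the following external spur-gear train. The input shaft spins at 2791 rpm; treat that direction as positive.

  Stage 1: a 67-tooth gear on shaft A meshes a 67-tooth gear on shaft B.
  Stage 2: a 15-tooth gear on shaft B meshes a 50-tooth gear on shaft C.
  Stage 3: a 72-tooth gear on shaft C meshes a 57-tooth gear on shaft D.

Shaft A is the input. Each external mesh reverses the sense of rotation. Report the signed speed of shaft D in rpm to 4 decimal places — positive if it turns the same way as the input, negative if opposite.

-1057.6421 rpm (opposite to input, |ω| = 1057.6421 rpm)

Stage 1 [67T→67T]: ω = 2791.0000×67/67 = 2791.0000 rpm, dir flips to −; running = −2791.0000
Stage 2 [15T→50T]: ω = 2791.0000×15/50 = 837.3000 rpm, dir flips to +; running = +837.3000
Stage 3 [72T→57T]: ω = 837.3000×72/57 = 1057.6421 rpm, dir flips to −; running = −1057.6421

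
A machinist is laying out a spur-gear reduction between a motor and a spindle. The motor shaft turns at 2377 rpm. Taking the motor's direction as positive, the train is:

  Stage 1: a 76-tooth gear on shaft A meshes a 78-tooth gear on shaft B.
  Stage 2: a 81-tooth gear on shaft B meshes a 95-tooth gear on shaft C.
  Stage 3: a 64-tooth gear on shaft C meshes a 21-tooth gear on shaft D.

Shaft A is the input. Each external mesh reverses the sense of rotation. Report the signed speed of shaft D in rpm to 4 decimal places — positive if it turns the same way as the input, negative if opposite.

Stage 1 [76T→78T]: ω = 2377.0000×76/78 = 2316.0513 rpm, dir flips to −; running = −2316.0513
Stage 2 [81T→95T]: ω = 2316.0513×81/95 = 1974.7385 rpm, dir flips to +; running = +1974.7385
Stage 3 [64T→21T]: ω = 1974.7385×64/21 = 6018.2505 rpm, dir flips to −; running = −6018.2505

-6018.2505 rpm (opposite to input, |ω| = 6018.2505 rpm)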